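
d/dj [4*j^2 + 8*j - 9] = 8*j + 8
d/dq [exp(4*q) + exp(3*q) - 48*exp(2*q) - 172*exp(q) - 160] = (4*exp(3*q) + 3*exp(2*q) - 96*exp(q) - 172)*exp(q)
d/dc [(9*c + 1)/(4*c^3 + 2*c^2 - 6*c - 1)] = (-72*c^3 - 30*c^2 - 4*c - 3)/(16*c^6 + 16*c^5 - 44*c^4 - 32*c^3 + 32*c^2 + 12*c + 1)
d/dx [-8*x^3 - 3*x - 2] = -24*x^2 - 3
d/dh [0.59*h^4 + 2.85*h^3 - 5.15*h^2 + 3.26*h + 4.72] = 2.36*h^3 + 8.55*h^2 - 10.3*h + 3.26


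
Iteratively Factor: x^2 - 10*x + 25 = (x - 5)*(x - 5)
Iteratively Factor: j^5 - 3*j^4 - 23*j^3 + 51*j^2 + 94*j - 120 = (j - 5)*(j^4 + 2*j^3 - 13*j^2 - 14*j + 24) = (j - 5)*(j - 3)*(j^3 + 5*j^2 + 2*j - 8) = (j - 5)*(j - 3)*(j + 4)*(j^2 + j - 2) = (j - 5)*(j - 3)*(j + 2)*(j + 4)*(j - 1)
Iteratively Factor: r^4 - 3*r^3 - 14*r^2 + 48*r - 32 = (r - 2)*(r^3 - r^2 - 16*r + 16) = (r - 2)*(r + 4)*(r^2 - 5*r + 4) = (r - 2)*(r - 1)*(r + 4)*(r - 4)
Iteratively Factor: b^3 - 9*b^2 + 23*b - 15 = (b - 1)*(b^2 - 8*b + 15) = (b - 3)*(b - 1)*(b - 5)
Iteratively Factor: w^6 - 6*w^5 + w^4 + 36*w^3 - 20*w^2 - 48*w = (w - 3)*(w^5 - 3*w^4 - 8*w^3 + 12*w^2 + 16*w) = w*(w - 3)*(w^4 - 3*w^3 - 8*w^2 + 12*w + 16) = w*(w - 3)*(w + 1)*(w^3 - 4*w^2 - 4*w + 16) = w*(w - 4)*(w - 3)*(w + 1)*(w^2 - 4) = w*(w - 4)*(w - 3)*(w - 2)*(w + 1)*(w + 2)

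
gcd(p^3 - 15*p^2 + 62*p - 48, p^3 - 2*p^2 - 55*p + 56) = p^2 - 9*p + 8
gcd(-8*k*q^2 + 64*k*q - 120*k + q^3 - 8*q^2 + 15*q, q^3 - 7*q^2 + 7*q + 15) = q^2 - 8*q + 15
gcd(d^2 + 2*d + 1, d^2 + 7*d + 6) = d + 1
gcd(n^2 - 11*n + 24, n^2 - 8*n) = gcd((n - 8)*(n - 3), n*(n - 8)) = n - 8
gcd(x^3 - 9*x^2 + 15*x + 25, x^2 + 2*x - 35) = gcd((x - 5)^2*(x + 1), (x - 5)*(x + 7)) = x - 5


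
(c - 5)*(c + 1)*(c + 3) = c^3 - c^2 - 17*c - 15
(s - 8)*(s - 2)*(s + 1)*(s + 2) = s^4 - 7*s^3 - 12*s^2 + 28*s + 32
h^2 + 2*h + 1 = (h + 1)^2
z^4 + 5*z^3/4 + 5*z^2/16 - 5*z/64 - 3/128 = (z - 1/4)*(z + 1/4)*(z + 1/2)*(z + 3/4)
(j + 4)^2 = j^2 + 8*j + 16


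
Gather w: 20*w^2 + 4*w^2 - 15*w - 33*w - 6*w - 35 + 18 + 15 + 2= 24*w^2 - 54*w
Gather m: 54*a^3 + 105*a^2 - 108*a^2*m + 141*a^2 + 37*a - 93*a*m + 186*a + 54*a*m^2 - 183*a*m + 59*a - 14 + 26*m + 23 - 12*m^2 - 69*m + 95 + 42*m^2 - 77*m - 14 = 54*a^3 + 246*a^2 + 282*a + m^2*(54*a + 30) + m*(-108*a^2 - 276*a - 120) + 90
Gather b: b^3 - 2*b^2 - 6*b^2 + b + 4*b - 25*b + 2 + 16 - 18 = b^3 - 8*b^2 - 20*b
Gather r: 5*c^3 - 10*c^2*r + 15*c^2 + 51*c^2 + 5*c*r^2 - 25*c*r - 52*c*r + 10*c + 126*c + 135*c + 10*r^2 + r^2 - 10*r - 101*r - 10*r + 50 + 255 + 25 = 5*c^3 + 66*c^2 + 271*c + r^2*(5*c + 11) + r*(-10*c^2 - 77*c - 121) + 330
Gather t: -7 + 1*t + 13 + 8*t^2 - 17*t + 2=8*t^2 - 16*t + 8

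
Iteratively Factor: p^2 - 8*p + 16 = (p - 4)*(p - 4)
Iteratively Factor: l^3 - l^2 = (l)*(l^2 - l) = l*(l - 1)*(l)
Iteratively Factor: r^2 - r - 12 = (r - 4)*(r + 3)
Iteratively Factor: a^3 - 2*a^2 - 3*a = (a - 3)*(a^2 + a) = a*(a - 3)*(a + 1)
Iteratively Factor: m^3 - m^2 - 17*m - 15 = (m + 1)*(m^2 - 2*m - 15) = (m + 1)*(m + 3)*(m - 5)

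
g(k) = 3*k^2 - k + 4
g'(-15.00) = -91.00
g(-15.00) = 694.00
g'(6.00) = 35.00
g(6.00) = 106.00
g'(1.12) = 5.72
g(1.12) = 6.64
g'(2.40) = 13.40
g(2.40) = 18.88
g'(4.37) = 25.22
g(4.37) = 56.92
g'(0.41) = 1.46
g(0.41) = 4.09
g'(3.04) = 17.24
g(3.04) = 28.68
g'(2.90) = 16.40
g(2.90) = 26.33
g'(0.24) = 0.44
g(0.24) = 3.93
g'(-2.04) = -13.24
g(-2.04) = 18.52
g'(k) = 6*k - 1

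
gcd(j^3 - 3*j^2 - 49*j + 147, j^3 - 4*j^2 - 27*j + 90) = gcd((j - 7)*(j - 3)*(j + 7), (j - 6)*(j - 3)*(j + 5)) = j - 3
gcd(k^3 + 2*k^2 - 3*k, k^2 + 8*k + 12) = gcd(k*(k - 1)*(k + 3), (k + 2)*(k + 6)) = 1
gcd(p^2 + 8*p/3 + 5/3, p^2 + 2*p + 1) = p + 1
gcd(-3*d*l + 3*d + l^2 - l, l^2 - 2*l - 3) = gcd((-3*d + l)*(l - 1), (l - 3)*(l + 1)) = 1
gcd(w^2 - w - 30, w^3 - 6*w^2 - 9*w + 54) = w - 6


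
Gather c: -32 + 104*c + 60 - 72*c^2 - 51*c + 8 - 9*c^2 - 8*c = -81*c^2 + 45*c + 36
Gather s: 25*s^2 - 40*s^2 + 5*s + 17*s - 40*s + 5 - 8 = -15*s^2 - 18*s - 3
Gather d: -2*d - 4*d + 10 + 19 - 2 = 27 - 6*d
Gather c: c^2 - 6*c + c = c^2 - 5*c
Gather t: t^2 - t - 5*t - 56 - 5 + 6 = t^2 - 6*t - 55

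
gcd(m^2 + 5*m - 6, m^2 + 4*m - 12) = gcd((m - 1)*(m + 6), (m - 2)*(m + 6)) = m + 6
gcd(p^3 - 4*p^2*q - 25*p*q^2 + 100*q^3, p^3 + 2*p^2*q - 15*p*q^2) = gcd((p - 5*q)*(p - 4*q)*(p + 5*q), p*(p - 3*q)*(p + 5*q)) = p + 5*q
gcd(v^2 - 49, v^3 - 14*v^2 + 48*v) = 1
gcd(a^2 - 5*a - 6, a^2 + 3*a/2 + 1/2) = a + 1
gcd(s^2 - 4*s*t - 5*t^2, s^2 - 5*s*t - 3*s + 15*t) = s - 5*t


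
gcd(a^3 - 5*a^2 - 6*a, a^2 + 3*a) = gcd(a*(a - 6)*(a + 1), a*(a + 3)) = a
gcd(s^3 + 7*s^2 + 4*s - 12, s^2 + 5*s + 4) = 1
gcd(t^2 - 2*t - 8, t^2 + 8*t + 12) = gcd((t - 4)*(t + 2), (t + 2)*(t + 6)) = t + 2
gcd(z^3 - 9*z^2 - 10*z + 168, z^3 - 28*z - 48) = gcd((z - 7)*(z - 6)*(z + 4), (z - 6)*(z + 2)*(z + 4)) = z^2 - 2*z - 24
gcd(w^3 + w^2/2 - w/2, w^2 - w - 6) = 1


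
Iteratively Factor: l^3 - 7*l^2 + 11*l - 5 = (l - 1)*(l^2 - 6*l + 5) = (l - 5)*(l - 1)*(l - 1)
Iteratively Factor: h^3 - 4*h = (h - 2)*(h^2 + 2*h) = (h - 2)*(h + 2)*(h)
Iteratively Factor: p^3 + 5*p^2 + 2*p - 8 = (p - 1)*(p^2 + 6*p + 8) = (p - 1)*(p + 4)*(p + 2)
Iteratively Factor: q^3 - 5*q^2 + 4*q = (q - 4)*(q^2 - q) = q*(q - 4)*(q - 1)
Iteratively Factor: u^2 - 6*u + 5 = (u - 1)*(u - 5)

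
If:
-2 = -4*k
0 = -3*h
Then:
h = 0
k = 1/2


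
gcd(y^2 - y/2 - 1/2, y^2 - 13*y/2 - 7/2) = y + 1/2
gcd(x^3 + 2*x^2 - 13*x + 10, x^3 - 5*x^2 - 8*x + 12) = x - 1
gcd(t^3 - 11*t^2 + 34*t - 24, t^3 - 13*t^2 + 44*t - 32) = t^2 - 5*t + 4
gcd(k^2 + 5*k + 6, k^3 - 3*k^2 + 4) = 1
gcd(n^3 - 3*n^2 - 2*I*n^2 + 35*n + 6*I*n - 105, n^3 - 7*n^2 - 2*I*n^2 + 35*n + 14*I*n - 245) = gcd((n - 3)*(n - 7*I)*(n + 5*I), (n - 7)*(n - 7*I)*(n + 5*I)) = n^2 - 2*I*n + 35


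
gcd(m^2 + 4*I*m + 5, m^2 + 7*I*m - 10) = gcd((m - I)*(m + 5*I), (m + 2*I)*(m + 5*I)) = m + 5*I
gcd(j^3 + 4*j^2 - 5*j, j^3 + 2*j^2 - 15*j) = j^2 + 5*j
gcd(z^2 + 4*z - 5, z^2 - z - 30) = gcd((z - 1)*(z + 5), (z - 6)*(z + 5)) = z + 5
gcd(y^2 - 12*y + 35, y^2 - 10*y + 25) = y - 5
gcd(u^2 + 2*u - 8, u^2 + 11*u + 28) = u + 4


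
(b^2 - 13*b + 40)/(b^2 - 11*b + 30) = (b - 8)/(b - 6)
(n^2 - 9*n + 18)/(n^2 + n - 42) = (n - 3)/(n + 7)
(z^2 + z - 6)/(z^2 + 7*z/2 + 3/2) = 2*(z - 2)/(2*z + 1)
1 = 1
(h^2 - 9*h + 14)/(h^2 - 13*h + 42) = (h - 2)/(h - 6)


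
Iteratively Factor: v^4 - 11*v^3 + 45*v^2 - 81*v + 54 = (v - 3)*(v^3 - 8*v^2 + 21*v - 18) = (v - 3)*(v - 2)*(v^2 - 6*v + 9) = (v - 3)^2*(v - 2)*(v - 3)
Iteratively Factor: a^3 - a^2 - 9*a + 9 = (a + 3)*(a^2 - 4*a + 3) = (a - 1)*(a + 3)*(a - 3)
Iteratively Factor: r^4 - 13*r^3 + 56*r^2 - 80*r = (r)*(r^3 - 13*r^2 + 56*r - 80) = r*(r - 4)*(r^2 - 9*r + 20) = r*(r - 4)^2*(r - 5)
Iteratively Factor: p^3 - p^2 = (p - 1)*(p^2) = p*(p - 1)*(p)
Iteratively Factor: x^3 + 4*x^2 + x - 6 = (x - 1)*(x^2 + 5*x + 6) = (x - 1)*(x + 3)*(x + 2)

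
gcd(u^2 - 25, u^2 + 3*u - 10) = u + 5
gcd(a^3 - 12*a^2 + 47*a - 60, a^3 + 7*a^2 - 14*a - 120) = a - 4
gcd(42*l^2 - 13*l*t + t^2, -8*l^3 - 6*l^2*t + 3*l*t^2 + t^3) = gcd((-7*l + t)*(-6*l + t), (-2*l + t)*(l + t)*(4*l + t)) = 1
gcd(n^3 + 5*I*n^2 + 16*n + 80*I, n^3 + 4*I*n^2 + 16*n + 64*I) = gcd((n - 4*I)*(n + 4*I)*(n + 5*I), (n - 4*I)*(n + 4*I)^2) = n^2 + 16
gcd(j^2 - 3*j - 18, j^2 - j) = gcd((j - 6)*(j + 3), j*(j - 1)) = 1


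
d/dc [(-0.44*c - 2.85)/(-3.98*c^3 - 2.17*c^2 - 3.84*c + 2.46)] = (1.7512*c^3 + 0.9548*c^2 + 1.6896*c - (0.44*c + 2.85)*(11.94*c^2 + 4.34*c + 3.84) - 1.0824)/(3.98*c^3 + 2.17*c^2 + 3.84*c - 2.46)^2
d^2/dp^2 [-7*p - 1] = 0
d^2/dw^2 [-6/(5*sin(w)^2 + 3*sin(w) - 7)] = 6*(100*sin(w)^4 + 45*sin(w)^3 - sin(w)^2 - 69*sin(w) - 88)/(5*sin(w)^2 + 3*sin(w) - 7)^3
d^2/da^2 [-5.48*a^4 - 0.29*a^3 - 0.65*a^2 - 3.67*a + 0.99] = -65.76*a^2 - 1.74*a - 1.3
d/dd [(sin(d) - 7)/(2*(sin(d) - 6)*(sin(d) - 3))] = (-sin(d)^2 + 14*sin(d) - 45)*cos(d)/(2*(sin(d) - 6)^2*(sin(d) - 3)^2)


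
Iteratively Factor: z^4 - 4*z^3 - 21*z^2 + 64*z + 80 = (z + 4)*(z^3 - 8*z^2 + 11*z + 20) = (z + 1)*(z + 4)*(z^2 - 9*z + 20) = (z - 4)*(z + 1)*(z + 4)*(z - 5)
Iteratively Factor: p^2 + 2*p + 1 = (p + 1)*(p + 1)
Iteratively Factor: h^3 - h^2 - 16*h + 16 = (h + 4)*(h^2 - 5*h + 4) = (h - 1)*(h + 4)*(h - 4)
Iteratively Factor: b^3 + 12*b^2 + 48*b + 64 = (b + 4)*(b^2 + 8*b + 16) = (b + 4)^2*(b + 4)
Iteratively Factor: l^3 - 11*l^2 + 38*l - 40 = (l - 2)*(l^2 - 9*l + 20) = (l - 5)*(l - 2)*(l - 4)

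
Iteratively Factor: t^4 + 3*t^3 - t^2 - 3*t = (t)*(t^3 + 3*t^2 - t - 3) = t*(t - 1)*(t^2 + 4*t + 3) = t*(t - 1)*(t + 1)*(t + 3)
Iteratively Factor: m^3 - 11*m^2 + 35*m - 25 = (m - 5)*(m^2 - 6*m + 5) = (m - 5)*(m - 1)*(m - 5)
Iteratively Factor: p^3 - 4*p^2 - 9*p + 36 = (p + 3)*(p^2 - 7*p + 12) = (p - 4)*(p + 3)*(p - 3)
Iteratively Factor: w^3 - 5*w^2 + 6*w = (w - 2)*(w^2 - 3*w) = (w - 3)*(w - 2)*(w)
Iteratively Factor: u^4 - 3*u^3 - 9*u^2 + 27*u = (u + 3)*(u^3 - 6*u^2 + 9*u) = (u - 3)*(u + 3)*(u^2 - 3*u) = u*(u - 3)*(u + 3)*(u - 3)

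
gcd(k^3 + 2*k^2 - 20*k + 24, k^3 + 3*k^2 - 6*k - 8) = k - 2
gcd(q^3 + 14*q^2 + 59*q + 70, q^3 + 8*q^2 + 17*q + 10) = q^2 + 7*q + 10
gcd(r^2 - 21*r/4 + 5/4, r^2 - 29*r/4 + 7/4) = r - 1/4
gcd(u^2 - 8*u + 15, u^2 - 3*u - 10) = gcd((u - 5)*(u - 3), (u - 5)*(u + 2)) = u - 5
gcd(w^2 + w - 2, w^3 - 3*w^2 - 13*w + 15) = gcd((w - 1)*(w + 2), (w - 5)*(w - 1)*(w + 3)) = w - 1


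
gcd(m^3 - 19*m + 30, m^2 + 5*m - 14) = m - 2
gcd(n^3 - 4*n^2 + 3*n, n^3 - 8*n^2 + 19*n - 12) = n^2 - 4*n + 3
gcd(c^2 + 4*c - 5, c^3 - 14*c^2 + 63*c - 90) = 1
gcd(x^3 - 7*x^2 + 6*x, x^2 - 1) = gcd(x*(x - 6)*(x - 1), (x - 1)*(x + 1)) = x - 1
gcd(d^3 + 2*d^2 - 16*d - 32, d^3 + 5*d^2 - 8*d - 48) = d + 4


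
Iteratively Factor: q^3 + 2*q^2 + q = (q + 1)*(q^2 + q) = q*(q + 1)*(q + 1)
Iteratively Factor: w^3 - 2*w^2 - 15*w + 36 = (w - 3)*(w^2 + w - 12) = (w - 3)^2*(w + 4)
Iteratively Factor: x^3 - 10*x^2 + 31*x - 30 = (x - 5)*(x^2 - 5*x + 6) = (x - 5)*(x - 3)*(x - 2)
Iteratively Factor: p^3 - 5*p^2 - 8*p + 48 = (p + 3)*(p^2 - 8*p + 16) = (p - 4)*(p + 3)*(p - 4)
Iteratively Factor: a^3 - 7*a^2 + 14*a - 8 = (a - 4)*(a^2 - 3*a + 2) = (a - 4)*(a - 1)*(a - 2)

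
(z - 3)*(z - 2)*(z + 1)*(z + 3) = z^4 - z^3 - 11*z^2 + 9*z + 18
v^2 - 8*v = v*(v - 8)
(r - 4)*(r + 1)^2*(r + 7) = r^4 + 5*r^3 - 21*r^2 - 53*r - 28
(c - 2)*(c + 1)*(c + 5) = c^3 + 4*c^2 - 7*c - 10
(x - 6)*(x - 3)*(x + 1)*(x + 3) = x^4 - 5*x^3 - 15*x^2 + 45*x + 54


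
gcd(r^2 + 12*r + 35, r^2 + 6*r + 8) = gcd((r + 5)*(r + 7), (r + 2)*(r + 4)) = 1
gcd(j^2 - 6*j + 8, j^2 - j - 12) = j - 4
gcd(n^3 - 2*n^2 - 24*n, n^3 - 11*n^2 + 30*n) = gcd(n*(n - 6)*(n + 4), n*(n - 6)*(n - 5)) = n^2 - 6*n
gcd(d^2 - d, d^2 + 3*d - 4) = d - 1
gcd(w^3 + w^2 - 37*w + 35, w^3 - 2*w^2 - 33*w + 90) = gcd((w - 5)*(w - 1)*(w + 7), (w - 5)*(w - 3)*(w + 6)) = w - 5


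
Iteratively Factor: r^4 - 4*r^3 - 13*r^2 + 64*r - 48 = (r - 3)*(r^3 - r^2 - 16*r + 16) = (r - 3)*(r + 4)*(r^2 - 5*r + 4) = (r - 3)*(r - 1)*(r + 4)*(r - 4)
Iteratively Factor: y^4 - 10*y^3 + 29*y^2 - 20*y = (y - 4)*(y^3 - 6*y^2 + 5*y) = y*(y - 4)*(y^2 - 6*y + 5) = y*(y - 5)*(y - 4)*(y - 1)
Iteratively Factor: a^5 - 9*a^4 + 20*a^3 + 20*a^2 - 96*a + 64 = (a - 4)*(a^4 - 5*a^3 + 20*a - 16) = (a - 4)^2*(a^3 - a^2 - 4*a + 4) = (a - 4)^2*(a - 1)*(a^2 - 4) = (a - 4)^2*(a - 1)*(a + 2)*(a - 2)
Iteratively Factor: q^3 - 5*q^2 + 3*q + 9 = (q - 3)*(q^2 - 2*q - 3) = (q - 3)*(q + 1)*(q - 3)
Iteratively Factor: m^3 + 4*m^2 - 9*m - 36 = (m - 3)*(m^2 + 7*m + 12) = (m - 3)*(m + 3)*(m + 4)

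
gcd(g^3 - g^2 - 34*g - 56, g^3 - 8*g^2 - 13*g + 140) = g^2 - 3*g - 28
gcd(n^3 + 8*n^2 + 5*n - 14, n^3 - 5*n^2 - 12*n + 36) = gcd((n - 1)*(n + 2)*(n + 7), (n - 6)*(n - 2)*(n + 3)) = 1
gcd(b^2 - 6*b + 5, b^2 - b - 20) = b - 5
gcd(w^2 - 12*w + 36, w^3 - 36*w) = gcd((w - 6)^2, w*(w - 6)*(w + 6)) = w - 6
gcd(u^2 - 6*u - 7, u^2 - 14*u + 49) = u - 7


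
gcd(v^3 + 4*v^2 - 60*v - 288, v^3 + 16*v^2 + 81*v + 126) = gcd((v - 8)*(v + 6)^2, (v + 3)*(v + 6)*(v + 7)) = v + 6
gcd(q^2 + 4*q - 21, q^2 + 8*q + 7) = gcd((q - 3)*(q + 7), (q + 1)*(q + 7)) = q + 7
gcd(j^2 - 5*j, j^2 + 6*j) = j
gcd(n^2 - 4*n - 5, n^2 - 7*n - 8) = n + 1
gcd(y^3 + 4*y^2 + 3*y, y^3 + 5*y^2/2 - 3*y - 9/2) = y^2 + 4*y + 3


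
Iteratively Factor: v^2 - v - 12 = (v + 3)*(v - 4)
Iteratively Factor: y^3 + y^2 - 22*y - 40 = (y + 4)*(y^2 - 3*y - 10) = (y + 2)*(y + 4)*(y - 5)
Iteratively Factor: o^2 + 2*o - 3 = (o + 3)*(o - 1)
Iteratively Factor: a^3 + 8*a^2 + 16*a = (a + 4)*(a^2 + 4*a) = a*(a + 4)*(a + 4)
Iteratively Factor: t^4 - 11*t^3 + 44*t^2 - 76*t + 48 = (t - 2)*(t^3 - 9*t^2 + 26*t - 24) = (t - 4)*(t - 2)*(t^2 - 5*t + 6) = (t - 4)*(t - 2)^2*(t - 3)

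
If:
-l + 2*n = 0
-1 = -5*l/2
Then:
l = 2/5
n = 1/5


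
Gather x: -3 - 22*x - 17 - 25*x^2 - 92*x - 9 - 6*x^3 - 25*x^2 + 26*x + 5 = -6*x^3 - 50*x^2 - 88*x - 24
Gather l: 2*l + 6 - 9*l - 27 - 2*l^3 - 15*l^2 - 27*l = -2*l^3 - 15*l^2 - 34*l - 21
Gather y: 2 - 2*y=2 - 2*y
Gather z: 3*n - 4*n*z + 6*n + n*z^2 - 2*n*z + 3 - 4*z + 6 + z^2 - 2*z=9*n + z^2*(n + 1) + z*(-6*n - 6) + 9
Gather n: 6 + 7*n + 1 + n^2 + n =n^2 + 8*n + 7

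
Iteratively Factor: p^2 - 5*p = (p - 5)*(p)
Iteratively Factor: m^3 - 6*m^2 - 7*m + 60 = (m - 5)*(m^2 - m - 12) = (m - 5)*(m + 3)*(m - 4)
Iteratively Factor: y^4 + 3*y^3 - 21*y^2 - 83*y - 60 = (y + 1)*(y^3 + 2*y^2 - 23*y - 60) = (y + 1)*(y + 3)*(y^2 - y - 20) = (y - 5)*(y + 1)*(y + 3)*(y + 4)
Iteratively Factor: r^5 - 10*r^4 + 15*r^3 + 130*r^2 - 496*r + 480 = (r - 2)*(r^4 - 8*r^3 - r^2 + 128*r - 240) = (r - 5)*(r - 2)*(r^3 - 3*r^2 - 16*r + 48) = (r - 5)*(r - 4)*(r - 2)*(r^2 + r - 12) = (r - 5)*(r - 4)*(r - 3)*(r - 2)*(r + 4)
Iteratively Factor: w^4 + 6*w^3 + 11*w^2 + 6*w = (w + 2)*(w^3 + 4*w^2 + 3*w) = (w + 2)*(w + 3)*(w^2 + w) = (w + 1)*(w + 2)*(w + 3)*(w)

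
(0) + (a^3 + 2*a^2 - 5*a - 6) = a^3 + 2*a^2 - 5*a - 6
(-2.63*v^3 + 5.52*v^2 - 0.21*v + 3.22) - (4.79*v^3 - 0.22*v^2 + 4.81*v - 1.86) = -7.42*v^3 + 5.74*v^2 - 5.02*v + 5.08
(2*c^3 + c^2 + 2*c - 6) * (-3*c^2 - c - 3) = -6*c^5 - 5*c^4 - 13*c^3 + 13*c^2 + 18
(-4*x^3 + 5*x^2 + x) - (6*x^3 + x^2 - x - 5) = -10*x^3 + 4*x^2 + 2*x + 5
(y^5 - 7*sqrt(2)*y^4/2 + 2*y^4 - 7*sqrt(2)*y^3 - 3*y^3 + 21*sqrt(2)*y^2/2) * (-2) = -2*y^5 - 4*y^4 + 7*sqrt(2)*y^4 + 6*y^3 + 14*sqrt(2)*y^3 - 21*sqrt(2)*y^2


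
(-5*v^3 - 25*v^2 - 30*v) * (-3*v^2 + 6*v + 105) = 15*v^5 + 45*v^4 - 585*v^3 - 2805*v^2 - 3150*v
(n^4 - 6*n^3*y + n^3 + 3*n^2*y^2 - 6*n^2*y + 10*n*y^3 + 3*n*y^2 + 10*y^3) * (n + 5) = n^5 - 6*n^4*y + 6*n^4 + 3*n^3*y^2 - 36*n^3*y + 5*n^3 + 10*n^2*y^3 + 18*n^2*y^2 - 30*n^2*y + 60*n*y^3 + 15*n*y^2 + 50*y^3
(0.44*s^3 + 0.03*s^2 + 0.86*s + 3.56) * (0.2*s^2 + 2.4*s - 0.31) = 0.088*s^5 + 1.062*s^4 + 0.1076*s^3 + 2.7667*s^2 + 8.2774*s - 1.1036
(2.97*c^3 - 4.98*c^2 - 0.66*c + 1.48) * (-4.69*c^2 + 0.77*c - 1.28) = -13.9293*c^5 + 25.6431*c^4 - 4.5408*c^3 - 1.075*c^2 + 1.9844*c - 1.8944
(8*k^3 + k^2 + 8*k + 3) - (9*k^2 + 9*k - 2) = 8*k^3 - 8*k^2 - k + 5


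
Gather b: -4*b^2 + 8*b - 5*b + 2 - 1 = -4*b^2 + 3*b + 1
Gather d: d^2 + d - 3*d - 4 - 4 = d^2 - 2*d - 8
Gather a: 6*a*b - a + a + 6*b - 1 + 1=6*a*b + 6*b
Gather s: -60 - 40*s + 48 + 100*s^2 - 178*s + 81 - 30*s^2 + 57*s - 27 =70*s^2 - 161*s + 42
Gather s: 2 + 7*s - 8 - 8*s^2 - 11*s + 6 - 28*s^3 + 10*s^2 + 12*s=-28*s^3 + 2*s^2 + 8*s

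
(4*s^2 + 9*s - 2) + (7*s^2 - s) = 11*s^2 + 8*s - 2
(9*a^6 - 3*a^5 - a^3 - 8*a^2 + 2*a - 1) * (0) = 0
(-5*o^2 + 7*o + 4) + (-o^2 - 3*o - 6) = -6*o^2 + 4*o - 2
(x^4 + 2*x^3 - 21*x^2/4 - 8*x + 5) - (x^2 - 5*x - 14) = x^4 + 2*x^3 - 25*x^2/4 - 3*x + 19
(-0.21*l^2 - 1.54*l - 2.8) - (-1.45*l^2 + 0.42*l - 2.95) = 1.24*l^2 - 1.96*l + 0.15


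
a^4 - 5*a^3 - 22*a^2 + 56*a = a*(a - 7)*(a - 2)*(a + 4)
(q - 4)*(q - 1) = q^2 - 5*q + 4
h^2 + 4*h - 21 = (h - 3)*(h + 7)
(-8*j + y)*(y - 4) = -8*j*y + 32*j + y^2 - 4*y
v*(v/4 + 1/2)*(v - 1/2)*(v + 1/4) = v^4/4 + 7*v^3/16 - 5*v^2/32 - v/16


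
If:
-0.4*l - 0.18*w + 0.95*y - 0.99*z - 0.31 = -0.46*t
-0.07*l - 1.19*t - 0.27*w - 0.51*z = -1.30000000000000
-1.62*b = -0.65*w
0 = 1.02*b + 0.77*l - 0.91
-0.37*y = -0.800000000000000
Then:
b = 12.178976487063 - 8.30038507430307*z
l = 10.9953152932326*z - 14.9513714503952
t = 3.61836016245388*z - 4.91505742010135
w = 30.3537567831417 - 20.6871135698015*z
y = 2.16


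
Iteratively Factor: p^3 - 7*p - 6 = (p - 3)*(p^2 + 3*p + 2) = (p - 3)*(p + 2)*(p + 1)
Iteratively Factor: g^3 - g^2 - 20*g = (g - 5)*(g^2 + 4*g) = g*(g - 5)*(g + 4)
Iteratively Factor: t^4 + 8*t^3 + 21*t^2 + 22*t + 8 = (t + 1)*(t^3 + 7*t^2 + 14*t + 8) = (t + 1)*(t + 4)*(t^2 + 3*t + 2) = (t + 1)*(t + 2)*(t + 4)*(t + 1)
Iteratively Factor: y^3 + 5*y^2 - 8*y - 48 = (y + 4)*(y^2 + y - 12) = (y + 4)^2*(y - 3)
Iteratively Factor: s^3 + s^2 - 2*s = (s + 2)*(s^2 - s) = s*(s + 2)*(s - 1)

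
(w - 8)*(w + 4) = w^2 - 4*w - 32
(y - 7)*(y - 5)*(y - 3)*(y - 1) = y^4 - 16*y^3 + 86*y^2 - 176*y + 105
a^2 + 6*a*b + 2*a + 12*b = (a + 2)*(a + 6*b)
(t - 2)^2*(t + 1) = t^3 - 3*t^2 + 4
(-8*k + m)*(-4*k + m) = 32*k^2 - 12*k*m + m^2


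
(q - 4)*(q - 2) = q^2 - 6*q + 8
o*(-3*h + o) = -3*h*o + o^2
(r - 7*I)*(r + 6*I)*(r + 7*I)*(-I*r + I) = -I*r^4 + 6*r^3 + I*r^3 - 6*r^2 - 49*I*r^2 + 294*r + 49*I*r - 294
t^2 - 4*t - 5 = (t - 5)*(t + 1)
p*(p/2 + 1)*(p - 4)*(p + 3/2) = p^4/2 - p^3/4 - 11*p^2/2 - 6*p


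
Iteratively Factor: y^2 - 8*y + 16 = (y - 4)*(y - 4)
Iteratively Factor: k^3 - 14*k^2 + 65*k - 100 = (k - 5)*(k^2 - 9*k + 20) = (k - 5)*(k - 4)*(k - 5)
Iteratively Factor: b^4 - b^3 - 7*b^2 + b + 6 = (b - 1)*(b^3 - 7*b - 6) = (b - 1)*(b + 1)*(b^2 - b - 6) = (b - 3)*(b - 1)*(b + 1)*(b + 2)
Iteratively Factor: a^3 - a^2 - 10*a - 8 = (a + 2)*(a^2 - 3*a - 4) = (a - 4)*(a + 2)*(a + 1)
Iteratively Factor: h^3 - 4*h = (h - 2)*(h^2 + 2*h) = h*(h - 2)*(h + 2)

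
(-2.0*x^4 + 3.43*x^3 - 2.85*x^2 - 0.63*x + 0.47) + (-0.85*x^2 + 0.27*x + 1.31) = -2.0*x^4 + 3.43*x^3 - 3.7*x^2 - 0.36*x + 1.78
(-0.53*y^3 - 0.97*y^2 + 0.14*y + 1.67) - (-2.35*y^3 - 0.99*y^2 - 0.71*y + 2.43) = 1.82*y^3 + 0.02*y^2 + 0.85*y - 0.76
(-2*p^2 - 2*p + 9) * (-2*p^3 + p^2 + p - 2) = 4*p^5 + 2*p^4 - 22*p^3 + 11*p^2 + 13*p - 18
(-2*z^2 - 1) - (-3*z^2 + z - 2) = z^2 - z + 1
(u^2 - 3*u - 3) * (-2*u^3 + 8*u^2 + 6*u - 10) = -2*u^5 + 14*u^4 - 12*u^3 - 52*u^2 + 12*u + 30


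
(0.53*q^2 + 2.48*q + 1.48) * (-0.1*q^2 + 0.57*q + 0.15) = -0.053*q^4 + 0.0541*q^3 + 1.3451*q^2 + 1.2156*q + 0.222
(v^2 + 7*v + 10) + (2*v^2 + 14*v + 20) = 3*v^2 + 21*v + 30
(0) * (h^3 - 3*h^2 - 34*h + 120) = 0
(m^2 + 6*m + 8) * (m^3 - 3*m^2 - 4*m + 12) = m^5 + 3*m^4 - 14*m^3 - 36*m^2 + 40*m + 96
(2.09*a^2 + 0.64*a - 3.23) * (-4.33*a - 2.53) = -9.0497*a^3 - 8.0589*a^2 + 12.3667*a + 8.1719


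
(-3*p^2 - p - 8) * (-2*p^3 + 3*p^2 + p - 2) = 6*p^5 - 7*p^4 + 10*p^3 - 19*p^2 - 6*p + 16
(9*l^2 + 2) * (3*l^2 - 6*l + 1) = 27*l^4 - 54*l^3 + 15*l^2 - 12*l + 2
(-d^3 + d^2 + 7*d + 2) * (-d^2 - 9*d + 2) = d^5 + 8*d^4 - 18*d^3 - 63*d^2 - 4*d + 4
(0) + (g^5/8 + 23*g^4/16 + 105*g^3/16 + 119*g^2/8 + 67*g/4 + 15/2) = g^5/8 + 23*g^4/16 + 105*g^3/16 + 119*g^2/8 + 67*g/4 + 15/2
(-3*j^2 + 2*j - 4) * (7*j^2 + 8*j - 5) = -21*j^4 - 10*j^3 + 3*j^2 - 42*j + 20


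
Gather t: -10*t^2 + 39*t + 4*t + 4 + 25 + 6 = -10*t^2 + 43*t + 35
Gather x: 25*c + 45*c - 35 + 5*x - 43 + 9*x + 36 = 70*c + 14*x - 42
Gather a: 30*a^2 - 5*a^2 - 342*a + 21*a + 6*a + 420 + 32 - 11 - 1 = 25*a^2 - 315*a + 440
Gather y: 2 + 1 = 3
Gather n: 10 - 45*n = 10 - 45*n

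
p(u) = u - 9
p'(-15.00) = 1.00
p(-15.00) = -24.00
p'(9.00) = 1.00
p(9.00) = 0.00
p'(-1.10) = 1.00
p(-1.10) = -10.10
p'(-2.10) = 1.00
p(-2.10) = -11.10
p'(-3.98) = 1.00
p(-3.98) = -12.98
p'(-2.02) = 1.00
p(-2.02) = -11.02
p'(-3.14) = 1.00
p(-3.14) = -12.14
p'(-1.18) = 1.00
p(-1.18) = -10.18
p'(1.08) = 1.00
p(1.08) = -7.92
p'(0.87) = 1.00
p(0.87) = -8.13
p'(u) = 1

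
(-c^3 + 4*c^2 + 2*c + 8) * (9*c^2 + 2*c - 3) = -9*c^5 + 34*c^4 + 29*c^3 + 64*c^2 + 10*c - 24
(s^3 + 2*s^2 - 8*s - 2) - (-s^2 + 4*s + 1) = s^3 + 3*s^2 - 12*s - 3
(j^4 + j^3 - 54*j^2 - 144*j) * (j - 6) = j^5 - 5*j^4 - 60*j^3 + 180*j^2 + 864*j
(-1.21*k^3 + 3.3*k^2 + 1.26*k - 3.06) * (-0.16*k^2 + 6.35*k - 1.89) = 0.1936*k^5 - 8.2115*k^4 + 23.0403*k^3 + 2.2536*k^2 - 21.8124*k + 5.7834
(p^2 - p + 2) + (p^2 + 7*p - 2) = 2*p^2 + 6*p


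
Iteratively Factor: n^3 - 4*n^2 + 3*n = (n - 1)*(n^2 - 3*n) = (n - 3)*(n - 1)*(n)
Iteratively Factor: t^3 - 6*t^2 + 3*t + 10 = (t - 2)*(t^2 - 4*t - 5) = (t - 5)*(t - 2)*(t + 1)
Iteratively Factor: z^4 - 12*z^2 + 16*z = (z - 2)*(z^3 + 2*z^2 - 8*z) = z*(z - 2)*(z^2 + 2*z - 8) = z*(z - 2)*(z + 4)*(z - 2)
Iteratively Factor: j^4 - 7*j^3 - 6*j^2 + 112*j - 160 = (j + 4)*(j^3 - 11*j^2 + 38*j - 40) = (j - 2)*(j + 4)*(j^2 - 9*j + 20) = (j - 5)*(j - 2)*(j + 4)*(j - 4)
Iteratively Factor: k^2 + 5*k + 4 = (k + 4)*(k + 1)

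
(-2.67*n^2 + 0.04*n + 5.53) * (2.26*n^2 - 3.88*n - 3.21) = -6.0342*n^4 + 10.45*n^3 + 20.9133*n^2 - 21.5848*n - 17.7513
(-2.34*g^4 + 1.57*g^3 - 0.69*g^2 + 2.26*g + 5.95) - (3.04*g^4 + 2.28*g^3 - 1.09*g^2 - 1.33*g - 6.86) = -5.38*g^4 - 0.71*g^3 + 0.4*g^2 + 3.59*g + 12.81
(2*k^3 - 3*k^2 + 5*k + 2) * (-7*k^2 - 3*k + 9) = -14*k^5 + 15*k^4 - 8*k^3 - 56*k^2 + 39*k + 18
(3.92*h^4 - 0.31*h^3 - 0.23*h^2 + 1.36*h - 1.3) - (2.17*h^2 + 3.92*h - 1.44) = 3.92*h^4 - 0.31*h^3 - 2.4*h^2 - 2.56*h + 0.14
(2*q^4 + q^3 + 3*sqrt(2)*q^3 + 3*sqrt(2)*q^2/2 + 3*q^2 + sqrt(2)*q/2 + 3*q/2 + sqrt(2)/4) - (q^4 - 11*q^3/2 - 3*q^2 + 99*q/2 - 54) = q^4 + 3*sqrt(2)*q^3 + 13*q^3/2 + 3*sqrt(2)*q^2/2 + 6*q^2 - 48*q + sqrt(2)*q/2 + sqrt(2)/4 + 54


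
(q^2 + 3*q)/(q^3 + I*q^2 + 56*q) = (q + 3)/(q^2 + I*q + 56)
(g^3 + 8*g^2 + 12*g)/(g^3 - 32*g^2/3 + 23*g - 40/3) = 3*g*(g^2 + 8*g + 12)/(3*g^3 - 32*g^2 + 69*g - 40)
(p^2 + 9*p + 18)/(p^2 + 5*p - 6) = (p + 3)/(p - 1)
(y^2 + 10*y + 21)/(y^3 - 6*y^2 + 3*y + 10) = (y^2 + 10*y + 21)/(y^3 - 6*y^2 + 3*y + 10)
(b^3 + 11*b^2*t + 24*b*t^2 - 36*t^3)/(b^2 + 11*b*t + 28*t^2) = (b^3 + 11*b^2*t + 24*b*t^2 - 36*t^3)/(b^2 + 11*b*t + 28*t^2)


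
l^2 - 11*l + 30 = (l - 6)*(l - 5)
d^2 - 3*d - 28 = (d - 7)*(d + 4)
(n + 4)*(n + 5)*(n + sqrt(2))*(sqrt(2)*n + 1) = sqrt(2)*n^4 + 3*n^3 + 9*sqrt(2)*n^3 + 27*n^2 + 21*sqrt(2)*n^2 + 9*sqrt(2)*n + 60*n + 20*sqrt(2)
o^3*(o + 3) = o^4 + 3*o^3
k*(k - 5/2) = k^2 - 5*k/2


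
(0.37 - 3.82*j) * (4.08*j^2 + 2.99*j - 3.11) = -15.5856*j^3 - 9.9122*j^2 + 12.9865*j - 1.1507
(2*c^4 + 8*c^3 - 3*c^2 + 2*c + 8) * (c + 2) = 2*c^5 + 12*c^4 + 13*c^3 - 4*c^2 + 12*c + 16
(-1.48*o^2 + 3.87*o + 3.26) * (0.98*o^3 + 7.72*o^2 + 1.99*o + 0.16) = -1.4504*o^5 - 7.633*o^4 + 30.126*o^3 + 32.6317*o^2 + 7.1066*o + 0.5216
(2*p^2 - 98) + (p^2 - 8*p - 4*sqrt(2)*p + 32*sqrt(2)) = 3*p^2 - 8*p - 4*sqrt(2)*p - 98 + 32*sqrt(2)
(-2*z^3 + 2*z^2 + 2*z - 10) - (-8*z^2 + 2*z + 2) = -2*z^3 + 10*z^2 - 12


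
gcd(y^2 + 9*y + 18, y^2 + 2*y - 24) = y + 6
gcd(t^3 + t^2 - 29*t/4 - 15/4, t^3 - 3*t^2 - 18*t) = t + 3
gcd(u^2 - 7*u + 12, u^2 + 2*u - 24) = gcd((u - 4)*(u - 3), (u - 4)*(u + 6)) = u - 4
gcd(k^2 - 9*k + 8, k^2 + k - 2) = k - 1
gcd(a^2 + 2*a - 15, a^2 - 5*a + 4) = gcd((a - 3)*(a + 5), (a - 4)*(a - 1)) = 1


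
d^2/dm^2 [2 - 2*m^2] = -4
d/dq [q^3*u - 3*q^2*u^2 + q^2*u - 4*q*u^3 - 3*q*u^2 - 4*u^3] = u*(3*q^2 - 6*q*u + 2*q - 4*u^2 - 3*u)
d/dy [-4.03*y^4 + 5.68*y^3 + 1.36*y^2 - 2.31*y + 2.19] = -16.12*y^3 + 17.04*y^2 + 2.72*y - 2.31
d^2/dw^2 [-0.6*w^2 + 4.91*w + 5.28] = -1.20000000000000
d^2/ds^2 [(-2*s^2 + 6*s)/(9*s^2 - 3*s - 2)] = 8*(108*s^3 - 27*s^2 + 81*s - 11)/(729*s^6 - 729*s^5 - 243*s^4 + 297*s^3 + 54*s^2 - 36*s - 8)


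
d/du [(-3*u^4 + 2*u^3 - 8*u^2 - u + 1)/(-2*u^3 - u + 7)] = (6*u^6 - 7*u^4 - 92*u^3 + 56*u^2 - 112*u - 6)/(4*u^6 + 4*u^4 - 28*u^3 + u^2 - 14*u + 49)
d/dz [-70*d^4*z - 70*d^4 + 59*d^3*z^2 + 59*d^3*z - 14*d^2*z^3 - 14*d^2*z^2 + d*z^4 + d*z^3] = d*(-70*d^3 + 118*d^2*z + 59*d^2 - 42*d*z^2 - 28*d*z + 4*z^3 + 3*z^2)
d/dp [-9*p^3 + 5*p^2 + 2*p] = -27*p^2 + 10*p + 2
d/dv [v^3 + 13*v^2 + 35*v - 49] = 3*v^2 + 26*v + 35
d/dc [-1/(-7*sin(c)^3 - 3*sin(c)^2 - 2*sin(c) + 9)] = (-6*sin(c) + 21*cos(c)^2 - 23)*cos(c)/(7*sin(c)^3 + 3*sin(c)^2 + 2*sin(c) - 9)^2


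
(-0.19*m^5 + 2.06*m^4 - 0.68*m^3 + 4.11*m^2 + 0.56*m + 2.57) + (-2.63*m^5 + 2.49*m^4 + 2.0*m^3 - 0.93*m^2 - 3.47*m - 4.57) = -2.82*m^5 + 4.55*m^4 + 1.32*m^3 + 3.18*m^2 - 2.91*m - 2.0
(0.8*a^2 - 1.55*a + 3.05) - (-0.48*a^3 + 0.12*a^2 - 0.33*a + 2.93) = 0.48*a^3 + 0.68*a^2 - 1.22*a + 0.12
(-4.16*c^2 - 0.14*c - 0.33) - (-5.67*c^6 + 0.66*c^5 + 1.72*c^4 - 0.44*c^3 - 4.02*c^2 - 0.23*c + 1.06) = 5.67*c^6 - 0.66*c^5 - 1.72*c^4 + 0.44*c^3 - 0.140000000000001*c^2 + 0.09*c - 1.39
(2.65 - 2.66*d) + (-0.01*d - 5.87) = -2.67*d - 3.22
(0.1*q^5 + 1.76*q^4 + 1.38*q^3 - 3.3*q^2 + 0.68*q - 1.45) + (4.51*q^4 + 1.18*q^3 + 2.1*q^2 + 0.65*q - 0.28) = 0.1*q^5 + 6.27*q^4 + 2.56*q^3 - 1.2*q^2 + 1.33*q - 1.73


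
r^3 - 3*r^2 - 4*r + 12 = (r - 3)*(r - 2)*(r + 2)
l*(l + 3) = l^2 + 3*l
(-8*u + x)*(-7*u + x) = 56*u^2 - 15*u*x + x^2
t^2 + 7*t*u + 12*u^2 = (t + 3*u)*(t + 4*u)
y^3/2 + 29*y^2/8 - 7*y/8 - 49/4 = (y/2 + 1)*(y - 7/4)*(y + 7)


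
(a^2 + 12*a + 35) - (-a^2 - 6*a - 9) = 2*a^2 + 18*a + 44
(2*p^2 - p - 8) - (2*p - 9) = 2*p^2 - 3*p + 1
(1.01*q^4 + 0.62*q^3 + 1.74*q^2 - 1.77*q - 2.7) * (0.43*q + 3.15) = 0.4343*q^5 + 3.4481*q^4 + 2.7012*q^3 + 4.7199*q^2 - 6.7365*q - 8.505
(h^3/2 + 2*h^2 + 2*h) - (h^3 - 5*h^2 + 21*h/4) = -h^3/2 + 7*h^2 - 13*h/4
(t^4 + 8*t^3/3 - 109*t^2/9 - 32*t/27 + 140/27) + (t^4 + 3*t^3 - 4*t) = 2*t^4 + 17*t^3/3 - 109*t^2/9 - 140*t/27 + 140/27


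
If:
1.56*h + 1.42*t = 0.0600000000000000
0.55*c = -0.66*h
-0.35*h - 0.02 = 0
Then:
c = 0.07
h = -0.06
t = 0.11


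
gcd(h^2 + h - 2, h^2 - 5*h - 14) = h + 2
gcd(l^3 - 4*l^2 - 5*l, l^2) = l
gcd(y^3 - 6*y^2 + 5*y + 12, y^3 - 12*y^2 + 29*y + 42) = y + 1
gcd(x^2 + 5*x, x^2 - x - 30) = x + 5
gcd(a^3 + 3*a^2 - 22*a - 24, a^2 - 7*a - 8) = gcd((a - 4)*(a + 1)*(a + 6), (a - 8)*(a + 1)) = a + 1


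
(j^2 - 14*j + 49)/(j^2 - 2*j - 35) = (j - 7)/(j + 5)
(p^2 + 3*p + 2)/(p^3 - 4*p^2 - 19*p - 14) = 1/(p - 7)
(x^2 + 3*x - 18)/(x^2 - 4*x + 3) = (x + 6)/(x - 1)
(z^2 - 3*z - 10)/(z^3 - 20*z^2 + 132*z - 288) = (z^2 - 3*z - 10)/(z^3 - 20*z^2 + 132*z - 288)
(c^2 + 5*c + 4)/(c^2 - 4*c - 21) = (c^2 + 5*c + 4)/(c^2 - 4*c - 21)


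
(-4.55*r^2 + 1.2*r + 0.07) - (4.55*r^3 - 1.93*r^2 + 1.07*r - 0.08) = -4.55*r^3 - 2.62*r^2 + 0.13*r + 0.15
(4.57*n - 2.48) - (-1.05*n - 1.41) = 5.62*n - 1.07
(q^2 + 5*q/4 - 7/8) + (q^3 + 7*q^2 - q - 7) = q^3 + 8*q^2 + q/4 - 63/8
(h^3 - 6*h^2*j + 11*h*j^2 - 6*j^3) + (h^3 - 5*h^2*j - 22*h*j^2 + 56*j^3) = 2*h^3 - 11*h^2*j - 11*h*j^2 + 50*j^3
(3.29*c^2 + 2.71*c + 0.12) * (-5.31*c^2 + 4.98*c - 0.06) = -17.4699*c^4 + 1.9941*c^3 + 12.6612*c^2 + 0.435*c - 0.0072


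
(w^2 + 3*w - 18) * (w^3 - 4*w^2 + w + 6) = w^5 - w^4 - 29*w^3 + 81*w^2 - 108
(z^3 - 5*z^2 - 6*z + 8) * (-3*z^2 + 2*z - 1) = -3*z^5 + 17*z^4 + 7*z^3 - 31*z^2 + 22*z - 8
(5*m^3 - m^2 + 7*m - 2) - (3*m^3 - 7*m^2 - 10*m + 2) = 2*m^3 + 6*m^2 + 17*m - 4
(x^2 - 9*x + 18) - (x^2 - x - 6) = 24 - 8*x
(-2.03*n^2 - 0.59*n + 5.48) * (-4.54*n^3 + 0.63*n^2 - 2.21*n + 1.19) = 9.2162*n^5 + 1.3997*n^4 - 20.7646*n^3 + 2.3406*n^2 - 12.8129*n + 6.5212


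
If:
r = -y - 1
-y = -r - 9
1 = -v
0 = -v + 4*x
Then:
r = -5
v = -1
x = -1/4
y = 4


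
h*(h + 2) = h^2 + 2*h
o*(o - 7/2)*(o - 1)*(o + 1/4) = o^4 - 17*o^3/4 + 19*o^2/8 + 7*o/8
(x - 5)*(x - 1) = x^2 - 6*x + 5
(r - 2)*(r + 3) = r^2 + r - 6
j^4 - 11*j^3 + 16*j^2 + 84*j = j*(j - 7)*(j - 6)*(j + 2)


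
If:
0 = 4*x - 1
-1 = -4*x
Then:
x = 1/4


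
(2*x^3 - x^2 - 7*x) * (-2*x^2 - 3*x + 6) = -4*x^5 - 4*x^4 + 29*x^3 + 15*x^2 - 42*x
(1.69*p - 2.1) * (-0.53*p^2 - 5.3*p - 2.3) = -0.8957*p^3 - 7.844*p^2 + 7.243*p + 4.83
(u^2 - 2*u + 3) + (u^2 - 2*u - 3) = 2*u^2 - 4*u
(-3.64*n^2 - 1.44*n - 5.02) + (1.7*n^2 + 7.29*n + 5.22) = -1.94*n^2 + 5.85*n + 0.2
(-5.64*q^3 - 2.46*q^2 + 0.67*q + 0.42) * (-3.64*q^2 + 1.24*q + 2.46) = 20.5296*q^5 + 1.9608*q^4 - 19.3636*q^3 - 6.7496*q^2 + 2.169*q + 1.0332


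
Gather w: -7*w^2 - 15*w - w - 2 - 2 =-7*w^2 - 16*w - 4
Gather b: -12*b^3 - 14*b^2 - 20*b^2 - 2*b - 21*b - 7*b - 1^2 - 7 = -12*b^3 - 34*b^2 - 30*b - 8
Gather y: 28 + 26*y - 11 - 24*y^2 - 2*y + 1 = -24*y^2 + 24*y + 18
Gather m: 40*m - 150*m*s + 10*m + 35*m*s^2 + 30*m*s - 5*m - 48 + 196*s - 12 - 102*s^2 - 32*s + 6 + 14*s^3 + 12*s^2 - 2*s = m*(35*s^2 - 120*s + 45) + 14*s^3 - 90*s^2 + 162*s - 54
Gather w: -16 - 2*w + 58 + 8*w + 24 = 6*w + 66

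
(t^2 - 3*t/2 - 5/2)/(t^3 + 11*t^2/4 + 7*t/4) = 2*(2*t - 5)/(t*(4*t + 7))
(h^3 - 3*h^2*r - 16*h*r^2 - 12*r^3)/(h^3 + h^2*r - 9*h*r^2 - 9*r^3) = (-h^2 + 4*h*r + 12*r^2)/(-h^2 + 9*r^2)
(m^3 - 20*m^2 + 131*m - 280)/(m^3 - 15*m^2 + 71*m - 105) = (m - 8)/(m - 3)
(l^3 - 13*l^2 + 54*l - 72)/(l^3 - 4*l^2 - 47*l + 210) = (l^2 - 7*l + 12)/(l^2 + 2*l - 35)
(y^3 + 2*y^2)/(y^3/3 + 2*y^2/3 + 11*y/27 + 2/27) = 27*y^2*(y + 2)/(9*y^3 + 18*y^2 + 11*y + 2)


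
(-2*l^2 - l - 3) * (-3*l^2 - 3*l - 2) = 6*l^4 + 9*l^3 + 16*l^2 + 11*l + 6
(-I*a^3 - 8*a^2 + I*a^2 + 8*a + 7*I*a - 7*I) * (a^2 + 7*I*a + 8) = -I*a^5 - a^4 + I*a^4 + a^3 - 57*I*a^3 - 113*a^2 + 57*I*a^2 + 113*a + 56*I*a - 56*I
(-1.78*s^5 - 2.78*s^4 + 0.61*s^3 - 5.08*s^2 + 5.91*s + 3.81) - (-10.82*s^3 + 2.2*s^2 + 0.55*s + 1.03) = -1.78*s^5 - 2.78*s^4 + 11.43*s^3 - 7.28*s^2 + 5.36*s + 2.78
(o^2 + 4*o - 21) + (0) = o^2 + 4*o - 21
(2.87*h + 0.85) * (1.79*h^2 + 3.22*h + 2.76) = 5.1373*h^3 + 10.7629*h^2 + 10.6582*h + 2.346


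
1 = 1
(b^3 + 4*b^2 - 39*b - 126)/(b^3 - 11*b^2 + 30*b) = (b^2 + 10*b + 21)/(b*(b - 5))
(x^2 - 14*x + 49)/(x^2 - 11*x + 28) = (x - 7)/(x - 4)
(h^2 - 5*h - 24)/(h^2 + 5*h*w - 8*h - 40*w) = (h + 3)/(h + 5*w)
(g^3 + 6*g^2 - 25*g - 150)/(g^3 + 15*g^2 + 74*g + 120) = (g - 5)/(g + 4)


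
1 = 1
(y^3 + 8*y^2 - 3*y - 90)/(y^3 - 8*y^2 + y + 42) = (y^2 + 11*y + 30)/(y^2 - 5*y - 14)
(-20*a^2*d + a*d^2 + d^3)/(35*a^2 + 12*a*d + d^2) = d*(-4*a + d)/(7*a + d)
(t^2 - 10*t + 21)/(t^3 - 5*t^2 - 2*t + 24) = (t - 7)/(t^2 - 2*t - 8)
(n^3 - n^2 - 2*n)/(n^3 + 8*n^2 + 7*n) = (n - 2)/(n + 7)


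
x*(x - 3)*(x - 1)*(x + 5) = x^4 + x^3 - 17*x^2 + 15*x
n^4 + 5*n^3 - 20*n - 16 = (n - 2)*(n + 1)*(n + 2)*(n + 4)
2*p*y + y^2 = y*(2*p + y)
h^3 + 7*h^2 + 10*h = h*(h + 2)*(h + 5)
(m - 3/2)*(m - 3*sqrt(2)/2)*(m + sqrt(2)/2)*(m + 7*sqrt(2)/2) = m^4 - 3*m^3/2 + 5*sqrt(2)*m^3/2 - 17*m^2/2 - 15*sqrt(2)*m^2/4 - 21*sqrt(2)*m/4 + 51*m/4 + 63*sqrt(2)/8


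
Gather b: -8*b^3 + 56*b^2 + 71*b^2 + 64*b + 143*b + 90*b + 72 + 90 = -8*b^3 + 127*b^2 + 297*b + 162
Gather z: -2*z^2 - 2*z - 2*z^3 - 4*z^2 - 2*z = -2*z^3 - 6*z^2 - 4*z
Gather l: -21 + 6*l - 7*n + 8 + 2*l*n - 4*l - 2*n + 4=l*(2*n + 2) - 9*n - 9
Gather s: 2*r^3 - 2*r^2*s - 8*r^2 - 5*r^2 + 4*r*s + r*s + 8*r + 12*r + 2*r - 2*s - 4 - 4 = 2*r^3 - 13*r^2 + 22*r + s*(-2*r^2 + 5*r - 2) - 8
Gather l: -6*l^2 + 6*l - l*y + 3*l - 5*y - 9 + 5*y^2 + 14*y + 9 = -6*l^2 + l*(9 - y) + 5*y^2 + 9*y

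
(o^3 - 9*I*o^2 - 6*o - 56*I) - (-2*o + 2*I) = o^3 - 9*I*o^2 - 4*o - 58*I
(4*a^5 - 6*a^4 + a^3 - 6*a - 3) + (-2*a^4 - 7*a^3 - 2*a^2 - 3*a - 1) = 4*a^5 - 8*a^4 - 6*a^3 - 2*a^2 - 9*a - 4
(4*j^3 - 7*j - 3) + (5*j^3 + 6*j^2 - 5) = 9*j^3 + 6*j^2 - 7*j - 8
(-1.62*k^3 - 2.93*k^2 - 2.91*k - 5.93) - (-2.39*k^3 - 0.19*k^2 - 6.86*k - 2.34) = 0.77*k^3 - 2.74*k^2 + 3.95*k - 3.59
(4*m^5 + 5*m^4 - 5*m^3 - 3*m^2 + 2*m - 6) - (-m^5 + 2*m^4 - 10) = 5*m^5 + 3*m^4 - 5*m^3 - 3*m^2 + 2*m + 4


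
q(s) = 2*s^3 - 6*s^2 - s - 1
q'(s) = 6*s^2 - 12*s - 1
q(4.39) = 48.19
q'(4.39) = 61.95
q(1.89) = -10.82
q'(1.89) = -2.25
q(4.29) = 42.19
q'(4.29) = 57.94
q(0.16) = -1.31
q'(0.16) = -2.77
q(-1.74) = -27.96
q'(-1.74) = 38.05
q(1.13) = -6.91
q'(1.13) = -6.90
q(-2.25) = -51.91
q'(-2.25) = 56.38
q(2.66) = -8.47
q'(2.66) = 9.53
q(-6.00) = -643.00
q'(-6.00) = 287.00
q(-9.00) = -1936.00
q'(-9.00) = 593.00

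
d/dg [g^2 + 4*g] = 2*g + 4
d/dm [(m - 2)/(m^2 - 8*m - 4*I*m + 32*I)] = (-m^2 + 4*m - 16 + 24*I)/(m^4 + m^3*(-16 - 8*I) + m^2*(48 + 128*I) + m*(256 - 512*I) - 1024)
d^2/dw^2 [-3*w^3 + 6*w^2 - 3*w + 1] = 12 - 18*w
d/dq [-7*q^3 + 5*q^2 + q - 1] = -21*q^2 + 10*q + 1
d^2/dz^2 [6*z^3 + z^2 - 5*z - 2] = 36*z + 2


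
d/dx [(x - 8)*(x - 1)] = 2*x - 9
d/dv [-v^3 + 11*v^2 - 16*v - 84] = -3*v^2 + 22*v - 16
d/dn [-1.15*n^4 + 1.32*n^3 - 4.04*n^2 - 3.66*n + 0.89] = -4.6*n^3 + 3.96*n^2 - 8.08*n - 3.66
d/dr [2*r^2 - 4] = 4*r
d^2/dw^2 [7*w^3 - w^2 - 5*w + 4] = 42*w - 2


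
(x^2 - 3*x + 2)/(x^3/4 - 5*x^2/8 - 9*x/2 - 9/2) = 8*(-x^2 + 3*x - 2)/(-2*x^3 + 5*x^2 + 36*x + 36)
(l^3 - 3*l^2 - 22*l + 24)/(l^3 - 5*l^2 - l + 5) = (l^2 - 2*l - 24)/(l^2 - 4*l - 5)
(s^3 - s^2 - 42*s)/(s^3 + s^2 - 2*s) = (s^2 - s - 42)/(s^2 + s - 2)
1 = 1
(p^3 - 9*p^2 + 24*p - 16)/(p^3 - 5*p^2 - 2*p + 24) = (p^2 - 5*p + 4)/(p^2 - p - 6)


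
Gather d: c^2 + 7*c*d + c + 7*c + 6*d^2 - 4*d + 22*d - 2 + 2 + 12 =c^2 + 8*c + 6*d^2 + d*(7*c + 18) + 12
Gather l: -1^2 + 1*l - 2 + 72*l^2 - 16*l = 72*l^2 - 15*l - 3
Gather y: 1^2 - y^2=1 - y^2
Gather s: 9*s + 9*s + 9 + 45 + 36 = 18*s + 90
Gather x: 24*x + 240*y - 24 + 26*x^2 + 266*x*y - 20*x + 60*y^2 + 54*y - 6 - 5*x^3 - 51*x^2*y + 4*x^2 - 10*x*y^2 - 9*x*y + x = -5*x^3 + x^2*(30 - 51*y) + x*(-10*y^2 + 257*y + 5) + 60*y^2 + 294*y - 30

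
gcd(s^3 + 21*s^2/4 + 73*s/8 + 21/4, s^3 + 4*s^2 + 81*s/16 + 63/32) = s^2 + 13*s/4 + 21/8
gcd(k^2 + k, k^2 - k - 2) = k + 1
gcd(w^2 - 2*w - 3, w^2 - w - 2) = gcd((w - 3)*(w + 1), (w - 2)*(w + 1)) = w + 1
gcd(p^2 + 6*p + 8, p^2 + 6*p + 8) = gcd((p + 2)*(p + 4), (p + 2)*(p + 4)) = p^2 + 6*p + 8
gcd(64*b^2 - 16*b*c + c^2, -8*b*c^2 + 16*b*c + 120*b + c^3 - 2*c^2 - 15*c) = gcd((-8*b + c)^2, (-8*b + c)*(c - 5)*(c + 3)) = 8*b - c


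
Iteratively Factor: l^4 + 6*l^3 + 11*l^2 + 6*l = (l + 2)*(l^3 + 4*l^2 + 3*l) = (l + 1)*(l + 2)*(l^2 + 3*l) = l*(l + 1)*(l + 2)*(l + 3)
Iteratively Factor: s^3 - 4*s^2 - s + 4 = (s - 4)*(s^2 - 1) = (s - 4)*(s - 1)*(s + 1)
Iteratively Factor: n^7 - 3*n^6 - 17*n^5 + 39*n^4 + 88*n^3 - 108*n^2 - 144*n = (n + 1)*(n^6 - 4*n^5 - 13*n^4 + 52*n^3 + 36*n^2 - 144*n) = (n - 3)*(n + 1)*(n^5 - n^4 - 16*n^3 + 4*n^2 + 48*n) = (n - 3)*(n - 2)*(n + 1)*(n^4 + n^3 - 14*n^2 - 24*n) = (n - 4)*(n - 3)*(n - 2)*(n + 1)*(n^3 + 5*n^2 + 6*n) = (n - 4)*(n - 3)*(n - 2)*(n + 1)*(n + 3)*(n^2 + 2*n) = n*(n - 4)*(n - 3)*(n - 2)*(n + 1)*(n + 3)*(n + 2)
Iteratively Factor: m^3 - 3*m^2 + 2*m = (m)*(m^2 - 3*m + 2) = m*(m - 2)*(m - 1)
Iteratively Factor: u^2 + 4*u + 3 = (u + 1)*(u + 3)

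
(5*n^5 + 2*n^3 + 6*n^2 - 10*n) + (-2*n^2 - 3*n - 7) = 5*n^5 + 2*n^3 + 4*n^2 - 13*n - 7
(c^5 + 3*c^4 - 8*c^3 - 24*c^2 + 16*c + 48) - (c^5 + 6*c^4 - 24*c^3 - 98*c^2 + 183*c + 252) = -3*c^4 + 16*c^3 + 74*c^2 - 167*c - 204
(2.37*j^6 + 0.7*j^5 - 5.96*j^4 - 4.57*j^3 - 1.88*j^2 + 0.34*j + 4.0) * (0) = 0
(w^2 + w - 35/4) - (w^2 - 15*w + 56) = 16*w - 259/4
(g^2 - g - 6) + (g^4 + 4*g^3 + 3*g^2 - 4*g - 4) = g^4 + 4*g^3 + 4*g^2 - 5*g - 10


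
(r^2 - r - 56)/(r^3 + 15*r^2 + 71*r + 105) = (r - 8)/(r^2 + 8*r + 15)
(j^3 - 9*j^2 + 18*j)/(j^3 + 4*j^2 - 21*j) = (j - 6)/(j + 7)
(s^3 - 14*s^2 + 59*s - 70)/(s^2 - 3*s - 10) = (s^2 - 9*s + 14)/(s + 2)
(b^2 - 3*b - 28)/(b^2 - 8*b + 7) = (b + 4)/(b - 1)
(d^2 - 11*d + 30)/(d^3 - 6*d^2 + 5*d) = (d - 6)/(d*(d - 1))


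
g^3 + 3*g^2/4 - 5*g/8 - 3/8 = (g - 3/4)*(g + 1/2)*(g + 1)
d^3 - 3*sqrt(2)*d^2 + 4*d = d*(d - 2*sqrt(2))*(d - sqrt(2))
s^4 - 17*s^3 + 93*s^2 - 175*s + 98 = (s - 7)^2*(s - 2)*(s - 1)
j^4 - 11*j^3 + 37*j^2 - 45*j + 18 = (j - 6)*(j - 3)*(j - 1)^2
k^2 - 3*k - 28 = (k - 7)*(k + 4)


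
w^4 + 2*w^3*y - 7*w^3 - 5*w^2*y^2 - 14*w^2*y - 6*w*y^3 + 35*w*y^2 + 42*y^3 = (w - 7)*(w - 2*y)*(w + y)*(w + 3*y)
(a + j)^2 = a^2 + 2*a*j + j^2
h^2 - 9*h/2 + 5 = (h - 5/2)*(h - 2)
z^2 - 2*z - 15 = (z - 5)*(z + 3)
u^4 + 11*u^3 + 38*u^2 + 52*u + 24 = (u + 1)*(u + 2)^2*(u + 6)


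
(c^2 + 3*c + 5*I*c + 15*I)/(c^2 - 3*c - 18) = (c + 5*I)/(c - 6)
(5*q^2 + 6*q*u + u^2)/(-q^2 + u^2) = (-5*q - u)/(q - u)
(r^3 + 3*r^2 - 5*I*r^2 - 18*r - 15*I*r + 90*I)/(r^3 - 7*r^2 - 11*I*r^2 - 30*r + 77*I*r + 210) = (r^2 + 3*r - 18)/(r^2 - r*(7 + 6*I) + 42*I)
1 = 1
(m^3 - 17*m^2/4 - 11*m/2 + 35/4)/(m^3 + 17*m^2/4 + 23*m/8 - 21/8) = 2*(m^2 - 6*m + 5)/(2*m^2 + 5*m - 3)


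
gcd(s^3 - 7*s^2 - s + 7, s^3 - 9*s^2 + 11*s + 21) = s^2 - 6*s - 7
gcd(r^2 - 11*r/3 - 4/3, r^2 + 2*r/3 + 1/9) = r + 1/3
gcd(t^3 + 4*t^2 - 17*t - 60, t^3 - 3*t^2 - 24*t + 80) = t^2 + t - 20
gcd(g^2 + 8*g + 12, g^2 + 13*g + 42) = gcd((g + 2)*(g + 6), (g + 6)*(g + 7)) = g + 6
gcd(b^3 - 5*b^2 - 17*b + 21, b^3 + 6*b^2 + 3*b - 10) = b - 1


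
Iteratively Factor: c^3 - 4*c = (c + 2)*(c^2 - 2*c) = c*(c + 2)*(c - 2)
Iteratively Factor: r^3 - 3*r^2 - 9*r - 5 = (r - 5)*(r^2 + 2*r + 1) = (r - 5)*(r + 1)*(r + 1)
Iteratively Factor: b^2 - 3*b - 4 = (b - 4)*(b + 1)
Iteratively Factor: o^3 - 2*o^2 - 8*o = (o)*(o^2 - 2*o - 8) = o*(o + 2)*(o - 4)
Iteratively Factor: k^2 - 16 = (k + 4)*(k - 4)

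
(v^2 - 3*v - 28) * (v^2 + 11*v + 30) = v^4 + 8*v^3 - 31*v^2 - 398*v - 840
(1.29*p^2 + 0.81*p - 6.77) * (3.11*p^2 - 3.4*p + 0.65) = 4.0119*p^4 - 1.8669*p^3 - 22.9702*p^2 + 23.5445*p - 4.4005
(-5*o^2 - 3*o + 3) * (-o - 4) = 5*o^3 + 23*o^2 + 9*o - 12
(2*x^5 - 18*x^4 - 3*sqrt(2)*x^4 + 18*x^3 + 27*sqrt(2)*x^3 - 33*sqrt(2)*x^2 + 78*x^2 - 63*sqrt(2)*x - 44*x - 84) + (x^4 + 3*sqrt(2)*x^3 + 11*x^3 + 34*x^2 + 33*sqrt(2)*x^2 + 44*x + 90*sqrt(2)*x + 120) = 2*x^5 - 17*x^4 - 3*sqrt(2)*x^4 + 29*x^3 + 30*sqrt(2)*x^3 + 112*x^2 + 27*sqrt(2)*x + 36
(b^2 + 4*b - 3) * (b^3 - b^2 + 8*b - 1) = b^5 + 3*b^4 + b^3 + 34*b^2 - 28*b + 3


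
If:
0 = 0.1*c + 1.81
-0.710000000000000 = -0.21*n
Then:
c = -18.10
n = 3.38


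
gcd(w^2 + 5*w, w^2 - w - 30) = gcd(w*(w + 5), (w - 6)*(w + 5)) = w + 5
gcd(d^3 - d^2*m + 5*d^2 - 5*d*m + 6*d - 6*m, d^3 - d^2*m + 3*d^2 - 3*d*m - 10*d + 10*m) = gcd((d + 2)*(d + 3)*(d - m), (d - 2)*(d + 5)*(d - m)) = d - m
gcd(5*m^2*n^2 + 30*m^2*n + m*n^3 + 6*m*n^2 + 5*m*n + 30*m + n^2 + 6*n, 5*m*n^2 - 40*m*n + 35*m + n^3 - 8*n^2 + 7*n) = 5*m + n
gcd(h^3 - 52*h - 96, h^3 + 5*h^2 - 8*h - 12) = h + 6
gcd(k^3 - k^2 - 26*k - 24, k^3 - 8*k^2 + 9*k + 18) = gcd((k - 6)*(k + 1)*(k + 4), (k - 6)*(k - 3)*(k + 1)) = k^2 - 5*k - 6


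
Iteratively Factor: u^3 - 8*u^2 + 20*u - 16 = (u - 4)*(u^2 - 4*u + 4) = (u - 4)*(u - 2)*(u - 2)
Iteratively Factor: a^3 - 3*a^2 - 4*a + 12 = (a - 3)*(a^2 - 4) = (a - 3)*(a + 2)*(a - 2)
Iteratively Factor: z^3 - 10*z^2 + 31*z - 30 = (z - 3)*(z^2 - 7*z + 10) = (z - 5)*(z - 3)*(z - 2)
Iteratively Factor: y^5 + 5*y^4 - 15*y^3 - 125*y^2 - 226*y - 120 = (y - 5)*(y^4 + 10*y^3 + 35*y^2 + 50*y + 24) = (y - 5)*(y + 3)*(y^3 + 7*y^2 + 14*y + 8) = (y - 5)*(y + 1)*(y + 3)*(y^2 + 6*y + 8) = (y - 5)*(y + 1)*(y + 2)*(y + 3)*(y + 4)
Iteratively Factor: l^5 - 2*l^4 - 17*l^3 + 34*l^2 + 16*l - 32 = (l + 1)*(l^4 - 3*l^3 - 14*l^2 + 48*l - 32) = (l - 2)*(l + 1)*(l^3 - l^2 - 16*l + 16) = (l - 2)*(l - 1)*(l + 1)*(l^2 - 16) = (l - 4)*(l - 2)*(l - 1)*(l + 1)*(l + 4)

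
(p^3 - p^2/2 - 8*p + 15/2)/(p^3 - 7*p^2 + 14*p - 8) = (2*p^2 + p - 15)/(2*(p^2 - 6*p + 8))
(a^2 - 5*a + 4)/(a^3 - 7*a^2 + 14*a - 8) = 1/(a - 2)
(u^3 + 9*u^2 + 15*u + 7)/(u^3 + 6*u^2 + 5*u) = (u^2 + 8*u + 7)/(u*(u + 5))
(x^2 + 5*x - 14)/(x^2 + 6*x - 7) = (x - 2)/(x - 1)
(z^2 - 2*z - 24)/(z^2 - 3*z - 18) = (z + 4)/(z + 3)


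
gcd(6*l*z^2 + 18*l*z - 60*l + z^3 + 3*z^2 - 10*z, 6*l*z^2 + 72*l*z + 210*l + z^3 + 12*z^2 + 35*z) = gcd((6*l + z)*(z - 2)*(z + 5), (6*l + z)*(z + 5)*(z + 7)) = 6*l*z + 30*l + z^2 + 5*z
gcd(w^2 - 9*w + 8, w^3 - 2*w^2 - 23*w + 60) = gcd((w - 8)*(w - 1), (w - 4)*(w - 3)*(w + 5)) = 1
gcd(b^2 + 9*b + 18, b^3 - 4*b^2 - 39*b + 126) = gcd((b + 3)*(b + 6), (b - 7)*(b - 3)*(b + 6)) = b + 6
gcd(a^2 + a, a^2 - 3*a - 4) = a + 1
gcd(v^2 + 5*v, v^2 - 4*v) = v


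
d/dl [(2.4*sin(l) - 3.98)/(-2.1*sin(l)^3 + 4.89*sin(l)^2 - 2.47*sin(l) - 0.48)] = (10.08*sin(l)^3 - 36.81*sin(l)^2 + 38.9244*sin(l) - 10.9826)*cos(l)/(4.41*sin(l)^6 - 20.538*sin(l)^5 + 34.2861*sin(l)^4 - 22.1406*sin(l)^3 + 1.4065*sin(l)^2 + 2.3712*sin(l) + 0.2304)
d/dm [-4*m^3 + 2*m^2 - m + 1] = -12*m^2 + 4*m - 1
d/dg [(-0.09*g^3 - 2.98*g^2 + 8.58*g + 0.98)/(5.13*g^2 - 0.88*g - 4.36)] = (-0.4617*g^4 + 0.1584*g^3 - 40.2158*g^2 + 15.9308*g - 36.5464)/(26.3169*g^4 - 9.0288*g^3 - 43.9592*g^2 + 7.6736*g + 19.0096)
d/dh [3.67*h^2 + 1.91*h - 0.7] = 7.34*h + 1.91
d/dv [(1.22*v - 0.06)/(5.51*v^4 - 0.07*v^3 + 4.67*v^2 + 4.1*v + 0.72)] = (-20.1666*v^4 + 1.4932*v^3 - 5.71*v^2 + 0.5604*v + 1.1244)/(30.3601*v^8 - 0.7714*v^7 + 51.4683*v^6 + 44.5282*v^5 + 29.1693*v^4 + 38.1932*v^3 + 23.5348*v^2 + 5.904*v + 0.5184)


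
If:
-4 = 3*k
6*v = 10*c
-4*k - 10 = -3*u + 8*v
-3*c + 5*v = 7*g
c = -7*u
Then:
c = -98/289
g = -224/867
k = -4/3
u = 14/289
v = -490/867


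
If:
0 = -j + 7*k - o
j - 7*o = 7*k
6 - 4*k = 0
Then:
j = 21/2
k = 3/2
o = 0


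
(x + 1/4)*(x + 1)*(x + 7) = x^3 + 33*x^2/4 + 9*x + 7/4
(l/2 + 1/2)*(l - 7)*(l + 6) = l^3/2 - 43*l/2 - 21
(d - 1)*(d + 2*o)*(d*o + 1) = d^3*o + 2*d^2*o^2 - d^2*o + d^2 - 2*d*o^2 + 2*d*o - d - 2*o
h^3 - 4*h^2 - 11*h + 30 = (h - 5)*(h - 2)*(h + 3)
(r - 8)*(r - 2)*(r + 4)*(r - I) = r^4 - 6*r^3 - I*r^3 - 24*r^2 + 6*I*r^2 + 64*r + 24*I*r - 64*I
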